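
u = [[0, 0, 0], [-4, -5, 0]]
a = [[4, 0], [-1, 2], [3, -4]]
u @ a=[[0, 0], [-11, -10]]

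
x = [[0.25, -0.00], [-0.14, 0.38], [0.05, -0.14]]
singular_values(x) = [0.44, 0.23]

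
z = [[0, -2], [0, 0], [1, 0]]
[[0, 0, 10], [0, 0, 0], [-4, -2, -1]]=z @ [[-4, -2, -1], [0, 0, -5]]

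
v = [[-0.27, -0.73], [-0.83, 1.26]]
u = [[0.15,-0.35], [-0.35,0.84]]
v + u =[[-0.12, -1.08], [-1.18, 2.10]]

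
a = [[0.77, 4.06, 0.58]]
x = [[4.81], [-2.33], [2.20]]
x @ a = [[3.7, 19.53, 2.79], [-1.79, -9.46, -1.35], [1.69, 8.93, 1.28]]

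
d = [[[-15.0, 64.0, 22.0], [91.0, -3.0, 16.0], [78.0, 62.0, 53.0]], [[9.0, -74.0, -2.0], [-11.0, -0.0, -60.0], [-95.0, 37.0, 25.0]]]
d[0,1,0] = 91.0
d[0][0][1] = 64.0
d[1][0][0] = 9.0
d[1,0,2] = -2.0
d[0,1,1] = -3.0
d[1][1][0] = -11.0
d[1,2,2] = 25.0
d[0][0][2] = 22.0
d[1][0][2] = -2.0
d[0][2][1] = 62.0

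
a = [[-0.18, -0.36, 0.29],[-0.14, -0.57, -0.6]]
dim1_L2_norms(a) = [0.5, 0.84]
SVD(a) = [[0.12, 0.99], [0.99, -0.12]] @ diag([0.8434081367821188, 0.48914488120567584]) @ [[-0.19, -0.72, -0.66], [-0.33, -0.59, 0.74]]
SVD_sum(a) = [[-0.02, -0.07, -0.07],[-0.16, -0.60, -0.56]] + [[-0.16, -0.29, 0.36], [0.02, 0.03, -0.04]]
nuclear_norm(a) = 1.33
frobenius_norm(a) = 0.97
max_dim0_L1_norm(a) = 0.93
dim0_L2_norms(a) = [0.23, 0.67, 0.67]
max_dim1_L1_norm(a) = 1.31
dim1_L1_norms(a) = [0.83, 1.31]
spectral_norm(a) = 0.84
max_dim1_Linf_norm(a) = 0.6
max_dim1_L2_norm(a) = 0.84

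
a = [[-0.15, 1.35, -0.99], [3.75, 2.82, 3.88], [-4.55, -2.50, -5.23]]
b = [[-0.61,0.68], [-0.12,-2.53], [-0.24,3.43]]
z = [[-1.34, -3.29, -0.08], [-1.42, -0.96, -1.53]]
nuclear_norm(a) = 11.33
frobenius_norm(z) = 4.23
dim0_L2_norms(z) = [1.95, 3.43, 1.53]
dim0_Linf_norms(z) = [1.42, 3.29, 1.53]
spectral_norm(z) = 3.91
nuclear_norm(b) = 4.95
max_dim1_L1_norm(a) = 12.28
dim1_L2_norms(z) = [3.55, 2.3]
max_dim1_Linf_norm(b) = 3.43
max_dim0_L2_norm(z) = 3.43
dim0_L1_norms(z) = [2.76, 4.25, 1.61]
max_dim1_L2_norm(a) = 7.37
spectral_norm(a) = 9.54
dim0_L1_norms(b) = [0.97, 6.64]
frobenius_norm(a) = 9.71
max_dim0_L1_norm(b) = 6.64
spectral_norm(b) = 4.32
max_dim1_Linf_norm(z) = 3.29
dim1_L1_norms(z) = [4.71, 3.91]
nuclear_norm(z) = 5.52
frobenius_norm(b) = 4.37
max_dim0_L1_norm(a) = 10.1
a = b @ z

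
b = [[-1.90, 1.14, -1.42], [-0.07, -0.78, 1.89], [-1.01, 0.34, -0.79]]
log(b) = [[(-0.23+1.69j), -0.24-1.14j, (2.49+2.01j)], [(-2.7-0.65j), (-0.91+0.44j), 3.79-0.78j], [-0.40+0.85j, (-0.95-0.58j), 1.18+1.01j]]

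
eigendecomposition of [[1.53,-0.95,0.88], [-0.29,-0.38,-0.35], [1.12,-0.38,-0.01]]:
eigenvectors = [[(-0.87+0j), 0.30+0.25j, 0.30-0.25j],[0.16+0.00j, 0.74+0.00j, (0.74-0j)],[-0.47+0.00j, 0.05-0.54j, 0.05+0.54j]]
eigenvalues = [(2.19+0j), (-0.52+0.15j), (-0.52-0.15j)]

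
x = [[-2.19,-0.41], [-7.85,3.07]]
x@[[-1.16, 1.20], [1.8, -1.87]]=[[1.80, -1.86], [14.63, -15.16]]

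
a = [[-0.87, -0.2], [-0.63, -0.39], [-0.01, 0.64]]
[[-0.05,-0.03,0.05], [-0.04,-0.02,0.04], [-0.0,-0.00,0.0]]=a@[[0.06, 0.03, -0.06], [0.00, 0.00, -0.0]]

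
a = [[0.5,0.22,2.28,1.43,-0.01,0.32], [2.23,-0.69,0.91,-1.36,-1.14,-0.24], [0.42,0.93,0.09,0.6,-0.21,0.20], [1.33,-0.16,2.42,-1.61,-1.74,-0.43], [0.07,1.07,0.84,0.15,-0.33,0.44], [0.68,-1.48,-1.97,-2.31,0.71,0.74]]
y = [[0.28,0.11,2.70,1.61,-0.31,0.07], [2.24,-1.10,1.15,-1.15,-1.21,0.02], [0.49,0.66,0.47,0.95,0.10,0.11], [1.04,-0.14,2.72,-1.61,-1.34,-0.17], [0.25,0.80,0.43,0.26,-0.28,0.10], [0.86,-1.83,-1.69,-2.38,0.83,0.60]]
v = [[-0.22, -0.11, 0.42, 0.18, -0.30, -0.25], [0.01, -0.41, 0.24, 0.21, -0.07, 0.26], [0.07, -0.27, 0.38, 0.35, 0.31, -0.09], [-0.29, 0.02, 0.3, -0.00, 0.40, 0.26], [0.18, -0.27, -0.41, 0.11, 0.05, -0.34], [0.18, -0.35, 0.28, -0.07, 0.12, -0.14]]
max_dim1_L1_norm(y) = 8.19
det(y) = 4.14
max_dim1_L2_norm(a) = 3.67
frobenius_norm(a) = 6.87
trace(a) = -1.30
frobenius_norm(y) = 7.06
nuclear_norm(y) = 13.14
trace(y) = -1.64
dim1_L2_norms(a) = [2.76, 3.08, 1.22, 3.67, 1.48, 3.59]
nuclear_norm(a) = 12.91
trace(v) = -0.34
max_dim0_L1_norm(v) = 2.03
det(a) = -0.15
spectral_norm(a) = 4.81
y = a + v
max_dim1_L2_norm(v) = 0.67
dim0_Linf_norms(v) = [0.29, 0.41, 0.42, 0.35, 0.4, 0.34]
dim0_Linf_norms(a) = [2.23, 1.48, 2.42, 2.31, 1.74, 0.74]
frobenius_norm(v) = 1.51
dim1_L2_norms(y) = [3.17, 3.22, 1.35, 3.59, 1.02, 3.7]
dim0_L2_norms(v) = [0.45, 0.67, 0.85, 0.46, 0.61, 0.58]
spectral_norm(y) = 4.97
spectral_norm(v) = 1.00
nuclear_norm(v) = 3.34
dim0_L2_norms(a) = [2.76, 2.18, 4.06, 3.49, 2.23, 1.06]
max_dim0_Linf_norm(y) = 2.72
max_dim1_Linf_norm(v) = 0.42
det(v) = 0.01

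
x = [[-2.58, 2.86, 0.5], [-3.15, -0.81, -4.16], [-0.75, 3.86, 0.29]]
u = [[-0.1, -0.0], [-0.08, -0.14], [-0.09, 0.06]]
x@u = [[-0.02, -0.37], [0.75, -0.14], [-0.26, -0.52]]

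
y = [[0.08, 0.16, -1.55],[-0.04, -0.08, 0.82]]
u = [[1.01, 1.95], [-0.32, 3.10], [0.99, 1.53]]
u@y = [[0.0, 0.01, 0.03],  [-0.15, -0.3, 3.04],  [0.02, 0.04, -0.28]]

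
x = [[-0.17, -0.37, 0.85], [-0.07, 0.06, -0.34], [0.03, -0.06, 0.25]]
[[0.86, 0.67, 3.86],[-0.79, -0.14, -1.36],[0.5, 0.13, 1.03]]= x@[[0.95, -0.1, 0.22],  [3.54, -1.26, -2.44],  [2.74, 0.22, 3.52]]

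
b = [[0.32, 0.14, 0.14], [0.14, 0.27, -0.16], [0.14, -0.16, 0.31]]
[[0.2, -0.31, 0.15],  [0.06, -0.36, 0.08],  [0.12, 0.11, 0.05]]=b@[[0.24,-0.61,0.52], [0.38,-0.95,-0.03], [0.48,0.14,-0.09]]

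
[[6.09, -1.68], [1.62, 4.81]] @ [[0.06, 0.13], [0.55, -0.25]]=[[-0.56, 1.21], [2.74, -0.99]]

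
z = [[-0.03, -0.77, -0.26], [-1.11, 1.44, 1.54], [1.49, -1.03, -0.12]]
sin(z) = [[0.09, -0.68, -0.03],  [-1.42, 1.55, 1.21],  [1.47, -0.59, 0.54]]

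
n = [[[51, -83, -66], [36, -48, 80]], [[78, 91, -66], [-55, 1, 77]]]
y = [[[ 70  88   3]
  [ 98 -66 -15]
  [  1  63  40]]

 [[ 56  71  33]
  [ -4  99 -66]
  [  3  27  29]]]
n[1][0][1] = 91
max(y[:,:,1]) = 99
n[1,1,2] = 77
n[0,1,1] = -48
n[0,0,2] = -66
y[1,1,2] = -66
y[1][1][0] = -4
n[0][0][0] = 51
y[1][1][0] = -4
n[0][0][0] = 51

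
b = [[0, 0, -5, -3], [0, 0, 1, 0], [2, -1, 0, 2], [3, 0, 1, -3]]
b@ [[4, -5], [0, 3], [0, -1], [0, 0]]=[[0, 5], [0, -1], [8, -13], [12, -16]]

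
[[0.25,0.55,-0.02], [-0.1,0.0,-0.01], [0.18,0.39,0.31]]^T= [[0.25,-0.1,0.18], [0.55,0.0,0.39], [-0.02,-0.01,0.31]]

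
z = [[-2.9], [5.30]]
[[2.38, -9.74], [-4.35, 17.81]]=z @ [[-0.82, 3.36]]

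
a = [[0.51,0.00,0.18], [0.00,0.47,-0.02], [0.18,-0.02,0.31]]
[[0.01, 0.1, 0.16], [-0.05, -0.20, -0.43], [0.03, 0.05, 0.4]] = a @[[0.00,0.19,-0.16], [-0.1,-0.43,-0.85], [0.08,0.01,1.33]]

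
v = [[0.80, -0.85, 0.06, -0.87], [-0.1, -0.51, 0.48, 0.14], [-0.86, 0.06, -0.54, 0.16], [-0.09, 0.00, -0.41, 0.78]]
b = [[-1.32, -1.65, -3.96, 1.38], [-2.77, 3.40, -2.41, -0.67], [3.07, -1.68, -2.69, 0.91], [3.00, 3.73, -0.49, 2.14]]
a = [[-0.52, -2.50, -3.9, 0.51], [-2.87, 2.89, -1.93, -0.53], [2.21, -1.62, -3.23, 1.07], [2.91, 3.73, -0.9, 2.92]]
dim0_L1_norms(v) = [1.85, 1.42, 1.49, 1.95]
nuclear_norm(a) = 17.21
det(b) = 233.89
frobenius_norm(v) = 2.12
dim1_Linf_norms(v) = [0.87, 0.51, 0.86, 0.78]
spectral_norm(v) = 1.74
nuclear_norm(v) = 3.82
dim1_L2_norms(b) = [4.7, 5.05, 4.51, 5.27]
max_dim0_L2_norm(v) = 1.19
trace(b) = 1.53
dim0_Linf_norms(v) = [0.86, 0.85, 0.54, 0.87]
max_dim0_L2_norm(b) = 5.57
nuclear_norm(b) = 18.11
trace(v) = 0.53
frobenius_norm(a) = 9.66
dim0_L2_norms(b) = [5.28, 5.57, 5.38, 2.79]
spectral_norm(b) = 5.68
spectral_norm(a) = 6.09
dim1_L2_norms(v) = [1.46, 0.72, 1.03, 0.89]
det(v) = 0.58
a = b + v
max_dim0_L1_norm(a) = 10.74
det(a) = 102.51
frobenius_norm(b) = 9.78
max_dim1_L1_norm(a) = 10.46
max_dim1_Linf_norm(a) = 3.9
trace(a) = 2.06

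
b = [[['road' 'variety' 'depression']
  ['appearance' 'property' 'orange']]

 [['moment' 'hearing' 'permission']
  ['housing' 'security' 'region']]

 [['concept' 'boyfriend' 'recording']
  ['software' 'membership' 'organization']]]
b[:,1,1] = ['property', 'security', 'membership']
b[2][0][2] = 'recording'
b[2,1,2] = 'organization'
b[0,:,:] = [['road', 'variety', 'depression'], ['appearance', 'property', 'orange']]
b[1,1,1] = 'security'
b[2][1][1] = 'membership'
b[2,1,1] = 'membership'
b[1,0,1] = 'hearing'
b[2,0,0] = 'concept'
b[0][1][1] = 'property'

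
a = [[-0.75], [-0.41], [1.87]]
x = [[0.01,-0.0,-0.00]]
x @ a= [[-0.01]]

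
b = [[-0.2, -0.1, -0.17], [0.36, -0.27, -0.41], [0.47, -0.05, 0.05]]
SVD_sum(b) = [[-0.05,  0.02,  0.03], [0.48,  -0.2,  -0.24], [0.32,  -0.14,  -0.17]] + [[-0.15, -0.10, -0.21],[-0.12, -0.08, -0.16],[0.15, 0.1, 0.21]] + [[-0.00, -0.02, 0.01],[0.0, 0.01, -0.0],[-0.00, -0.01, 0.01]]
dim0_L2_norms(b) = [0.62, 0.29, 0.45]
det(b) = 0.01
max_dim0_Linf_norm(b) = 0.47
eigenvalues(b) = [(-0.24+0.31j), (-0.24-0.31j), (0.06+0j)]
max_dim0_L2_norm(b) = 0.62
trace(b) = -0.42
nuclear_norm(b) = 1.16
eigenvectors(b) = [[(-0.24-0.32j), -0.24+0.32j, -0.07+0.00j],[-0.83+0.00j, -0.83-0.00j, -0.81+0.00j],[-0.15+0.36j, (-0.15-0.36j), 0.59+0.00j]]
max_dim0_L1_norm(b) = 1.03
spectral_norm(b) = 0.69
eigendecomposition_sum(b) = [[-0.10+0.20j, -0.05-0.05j, (-0.08-0.04j)], [0.21+0.41j, (-0.15+0.02j), -0.18+0.09j], [(0.21-0.02j), (-0.02+0.07j), (0.01+0.09j)]] + [[(-0.1-0.2j),-0.05+0.05j,(-0.08+0.04j)], [0.21-0.41j,(-0.15-0.02j),-0.18-0.09j], [0.21+0.02j,-0.02-0.07j,0.01-0.09j]] + [[-0.01+0.00j, 0.00-0.00j, -0.00-0.00j], [-0.06+0.00j, (0.03-0j), (-0.05-0j)], [(0.04-0j), (-0.02+0j), 0.04+0.00j]]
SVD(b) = [[-0.09, -0.62, 0.78], [0.82, -0.49, -0.29], [0.56, 0.62, 0.55]] @ diag([0.6918456015981584, 0.44251048871117526, 0.030563555583063434]) @ [[0.83, -0.35, -0.43],  [0.54, 0.37, 0.76],  [-0.11, -0.86, 0.49]]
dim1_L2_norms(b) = [0.28, 0.61, 0.48]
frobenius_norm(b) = 0.82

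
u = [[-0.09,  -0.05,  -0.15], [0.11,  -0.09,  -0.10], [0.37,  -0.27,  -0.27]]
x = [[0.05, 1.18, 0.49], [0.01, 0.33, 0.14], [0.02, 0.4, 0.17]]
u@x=[[-0.01, -0.18, -0.08],[0.00, 0.06, 0.02],[0.01, 0.24, 0.1]]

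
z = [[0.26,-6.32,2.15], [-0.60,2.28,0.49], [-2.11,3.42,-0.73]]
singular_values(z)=[7.92, 1.85, 0.98]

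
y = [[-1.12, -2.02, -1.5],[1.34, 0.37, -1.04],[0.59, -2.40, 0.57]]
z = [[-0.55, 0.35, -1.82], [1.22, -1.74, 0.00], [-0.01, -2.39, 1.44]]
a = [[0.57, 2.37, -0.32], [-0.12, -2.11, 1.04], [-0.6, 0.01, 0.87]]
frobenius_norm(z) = 4.00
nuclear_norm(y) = 6.85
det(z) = 6.10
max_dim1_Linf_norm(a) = 2.37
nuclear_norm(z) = 6.20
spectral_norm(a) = 3.36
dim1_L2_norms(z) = [1.93, 2.13, 2.79]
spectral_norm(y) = 3.24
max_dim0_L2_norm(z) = 2.98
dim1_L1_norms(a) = [3.26, 3.27, 1.48]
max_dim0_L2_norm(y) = 3.16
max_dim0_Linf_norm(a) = 2.37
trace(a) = -0.67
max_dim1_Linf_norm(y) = 2.4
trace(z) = -0.85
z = y + a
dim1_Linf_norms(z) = [1.82, 1.74, 2.39]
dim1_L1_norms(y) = [4.64, 2.75, 3.56]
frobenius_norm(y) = 4.13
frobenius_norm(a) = 3.57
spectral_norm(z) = 3.48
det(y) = 10.49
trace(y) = -0.18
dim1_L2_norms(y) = [2.75, 1.74, 2.54]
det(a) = -1.88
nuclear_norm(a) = 4.95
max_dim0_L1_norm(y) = 4.79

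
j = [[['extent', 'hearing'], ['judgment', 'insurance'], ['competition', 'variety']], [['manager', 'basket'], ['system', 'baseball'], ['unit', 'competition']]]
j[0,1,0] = 'judgment'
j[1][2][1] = 'competition'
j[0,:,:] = [['extent', 'hearing'], ['judgment', 'insurance'], ['competition', 'variety']]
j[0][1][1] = 'insurance'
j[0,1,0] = 'judgment'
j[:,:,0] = [['extent', 'judgment', 'competition'], ['manager', 'system', 'unit']]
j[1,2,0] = 'unit'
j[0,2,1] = 'variety'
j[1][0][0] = 'manager'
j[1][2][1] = 'competition'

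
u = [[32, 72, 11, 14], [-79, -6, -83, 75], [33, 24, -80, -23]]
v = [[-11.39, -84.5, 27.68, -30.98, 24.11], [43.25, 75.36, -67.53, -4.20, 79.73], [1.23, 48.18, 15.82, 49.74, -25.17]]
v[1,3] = -4.2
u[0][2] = 11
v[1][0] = 43.25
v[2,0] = 1.23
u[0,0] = 32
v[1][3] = -4.2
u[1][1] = -6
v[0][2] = 27.68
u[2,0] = 33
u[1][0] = -79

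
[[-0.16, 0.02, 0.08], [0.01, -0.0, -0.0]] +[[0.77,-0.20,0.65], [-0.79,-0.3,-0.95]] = [[0.61, -0.18, 0.73], [-0.78, -0.3, -0.95]]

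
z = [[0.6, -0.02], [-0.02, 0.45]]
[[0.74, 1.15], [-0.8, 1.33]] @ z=[[0.42,  0.5], [-0.51,  0.61]]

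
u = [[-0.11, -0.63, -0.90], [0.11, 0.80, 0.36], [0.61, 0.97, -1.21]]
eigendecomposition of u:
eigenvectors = [[-0.66, -0.89, 0.67], [0.19, 0.21, -0.73], [-0.73, -0.41, -0.15]]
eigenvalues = [-0.92, -0.38, 0.77]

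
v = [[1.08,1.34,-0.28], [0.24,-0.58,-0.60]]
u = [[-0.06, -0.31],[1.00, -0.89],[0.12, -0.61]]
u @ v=[[-0.14, 0.1, 0.20], [0.87, 1.86, 0.25], [-0.02, 0.51, 0.33]]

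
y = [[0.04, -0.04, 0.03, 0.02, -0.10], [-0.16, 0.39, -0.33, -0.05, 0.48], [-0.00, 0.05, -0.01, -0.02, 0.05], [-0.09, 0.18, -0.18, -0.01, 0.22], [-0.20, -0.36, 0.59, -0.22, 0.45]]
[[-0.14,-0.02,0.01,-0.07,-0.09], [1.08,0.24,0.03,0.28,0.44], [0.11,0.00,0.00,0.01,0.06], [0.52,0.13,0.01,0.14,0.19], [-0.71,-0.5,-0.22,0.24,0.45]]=y@[[0.53, -0.1, 0.04, -0.34, 0.28], [1.08, -0.14, 0.22, -0.7, 0.35], [-1.00, -1.01, -0.07, -0.77, 0.38], [0.11, -0.45, 0.10, -0.87, 0.2], [0.88, -0.16, -0.15, 0.41, 1.01]]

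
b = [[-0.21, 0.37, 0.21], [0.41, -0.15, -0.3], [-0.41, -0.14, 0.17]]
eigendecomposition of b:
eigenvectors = [[0.1, 0.70, 0.54],[0.59, -0.64, -0.24],[-0.80, 0.32, 0.81]]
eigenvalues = [0.32, -0.45, -0.06]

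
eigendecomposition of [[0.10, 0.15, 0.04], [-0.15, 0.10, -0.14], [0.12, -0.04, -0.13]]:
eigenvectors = [[0.06-0.63j, 0.06+0.63j, (-0.29+0j)], [(0.73+0j), (0.73-0j), (0.3+0j)], [-0.20-0.17j, (-0.2+0.17j), (0.91+0j)]]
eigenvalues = [(0.13+0.16j), (0.13-0.16j), (-0.18+0j)]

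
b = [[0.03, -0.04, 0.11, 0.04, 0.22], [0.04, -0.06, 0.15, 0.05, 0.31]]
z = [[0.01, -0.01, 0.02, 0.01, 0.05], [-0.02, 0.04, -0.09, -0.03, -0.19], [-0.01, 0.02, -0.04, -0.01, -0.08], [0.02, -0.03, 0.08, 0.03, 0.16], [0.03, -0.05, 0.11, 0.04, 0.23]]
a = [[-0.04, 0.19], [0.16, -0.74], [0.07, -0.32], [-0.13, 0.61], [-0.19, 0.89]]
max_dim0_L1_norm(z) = 0.71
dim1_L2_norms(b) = [0.25, 0.36]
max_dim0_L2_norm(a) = 1.36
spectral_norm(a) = 1.39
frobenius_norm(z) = 0.40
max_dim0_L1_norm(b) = 0.53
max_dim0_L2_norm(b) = 0.38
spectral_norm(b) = 0.44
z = a @ b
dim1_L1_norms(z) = [0.1, 0.37, 0.16, 0.32, 0.46]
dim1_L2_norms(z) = [0.06, 0.22, 0.09, 0.18, 0.26]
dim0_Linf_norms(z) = [0.03, 0.05, 0.11, 0.04, 0.23]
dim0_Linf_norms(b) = [0.04, 0.06, 0.15, 0.05, 0.31]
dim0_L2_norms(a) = [0.29, 1.36]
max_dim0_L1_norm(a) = 2.75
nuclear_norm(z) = 0.42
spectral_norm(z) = 0.40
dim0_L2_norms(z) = [0.04, 0.07, 0.17, 0.06, 0.35]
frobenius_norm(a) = 1.39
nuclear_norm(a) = 1.39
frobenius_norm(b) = 0.44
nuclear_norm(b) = 0.44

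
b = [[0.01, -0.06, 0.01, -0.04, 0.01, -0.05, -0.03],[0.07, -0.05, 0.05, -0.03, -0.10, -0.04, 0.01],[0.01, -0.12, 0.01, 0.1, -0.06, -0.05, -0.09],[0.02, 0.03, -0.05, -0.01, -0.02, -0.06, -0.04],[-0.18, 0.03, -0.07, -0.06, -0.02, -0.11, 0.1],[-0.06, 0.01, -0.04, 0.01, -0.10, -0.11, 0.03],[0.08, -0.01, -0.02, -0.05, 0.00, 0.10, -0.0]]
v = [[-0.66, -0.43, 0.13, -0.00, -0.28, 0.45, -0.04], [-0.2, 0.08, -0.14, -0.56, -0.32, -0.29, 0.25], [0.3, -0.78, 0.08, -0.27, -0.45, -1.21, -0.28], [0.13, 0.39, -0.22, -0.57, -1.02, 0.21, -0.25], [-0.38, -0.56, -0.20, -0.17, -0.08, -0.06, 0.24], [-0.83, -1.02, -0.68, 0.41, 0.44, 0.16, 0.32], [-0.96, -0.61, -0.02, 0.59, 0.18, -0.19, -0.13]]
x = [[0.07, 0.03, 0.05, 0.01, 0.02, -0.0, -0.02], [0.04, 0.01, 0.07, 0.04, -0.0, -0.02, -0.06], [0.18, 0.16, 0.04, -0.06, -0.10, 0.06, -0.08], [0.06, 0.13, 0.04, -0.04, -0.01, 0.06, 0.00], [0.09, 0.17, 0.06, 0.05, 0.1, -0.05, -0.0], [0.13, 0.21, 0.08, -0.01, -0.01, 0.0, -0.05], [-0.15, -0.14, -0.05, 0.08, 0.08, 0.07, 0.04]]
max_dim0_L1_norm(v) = 3.87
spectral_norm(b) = 0.30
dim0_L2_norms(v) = [1.53, 1.64, 0.77, 1.12, 1.29, 1.36, 0.62]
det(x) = -0.00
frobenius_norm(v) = 3.28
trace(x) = 0.22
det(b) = 0.00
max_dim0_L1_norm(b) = 0.52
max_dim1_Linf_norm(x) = 0.21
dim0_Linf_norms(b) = [0.18, 0.12, 0.07, 0.1, 0.1, 0.11, 0.1]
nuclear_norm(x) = 1.01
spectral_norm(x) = 0.50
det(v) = -0.02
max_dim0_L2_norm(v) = 1.64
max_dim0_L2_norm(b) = 0.22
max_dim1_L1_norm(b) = 0.57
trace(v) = -1.12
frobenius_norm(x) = 0.57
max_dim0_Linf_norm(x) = 0.21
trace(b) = -0.17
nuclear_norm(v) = 7.02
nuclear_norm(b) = 0.94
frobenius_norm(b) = 0.44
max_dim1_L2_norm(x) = 0.29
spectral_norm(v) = 2.28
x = b @ v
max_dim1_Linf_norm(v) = 1.21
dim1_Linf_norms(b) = [0.06, 0.1, 0.12, 0.06, 0.18, 0.11, 0.1]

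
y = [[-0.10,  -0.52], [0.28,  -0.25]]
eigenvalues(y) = [(-0.18+0.37j), (-0.18-0.37j)]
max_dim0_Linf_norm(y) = 0.52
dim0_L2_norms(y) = [0.3, 0.58]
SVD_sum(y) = [[0.04, -0.51], [0.02, -0.27]] + [[-0.14, -0.01], [0.26, 0.02]]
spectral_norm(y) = 0.58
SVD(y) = [[0.88, 0.47], [0.47, -0.88]] @ diag([0.5781159468951736, 0.29509651293347544]) @ [[0.07,-1.0], [-1.00,-0.07]]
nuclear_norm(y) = 0.87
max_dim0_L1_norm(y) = 0.77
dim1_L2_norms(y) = [0.53, 0.38]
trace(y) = -0.35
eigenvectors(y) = [[(0.81+0j), (0.81-0j)], [(0.12-0.58j), 0.12+0.58j]]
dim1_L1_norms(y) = [0.62, 0.53]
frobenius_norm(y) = 0.65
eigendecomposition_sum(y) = [[-0.05+0.20j, -0.26-0.12j], [0.14+0.07j, -0.13+0.17j]] + [[(-0.05-0.2j),-0.26+0.12j], [(0.14-0.07j),(-0.13-0.17j)]]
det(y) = 0.17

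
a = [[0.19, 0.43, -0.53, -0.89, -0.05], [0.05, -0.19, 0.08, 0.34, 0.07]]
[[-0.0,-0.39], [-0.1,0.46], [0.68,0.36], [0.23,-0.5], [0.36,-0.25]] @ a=[[-0.02, 0.07, -0.03, -0.13, -0.03], [0.00, -0.13, 0.09, 0.25, 0.04], [0.15, 0.22, -0.33, -0.48, -0.01], [0.02, 0.19, -0.16, -0.37, -0.05], [0.06, 0.20, -0.21, -0.41, -0.04]]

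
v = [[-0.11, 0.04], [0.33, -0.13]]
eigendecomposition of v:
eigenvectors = [[0.36, -0.30], [0.93, 0.95]]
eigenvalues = [-0.0, -0.24]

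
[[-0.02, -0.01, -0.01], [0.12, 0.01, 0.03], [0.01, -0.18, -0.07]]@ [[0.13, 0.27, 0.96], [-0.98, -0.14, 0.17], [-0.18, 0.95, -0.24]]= [[0.01, -0.01, -0.02], [0.00, 0.06, 0.11], [0.19, -0.04, -0.00]]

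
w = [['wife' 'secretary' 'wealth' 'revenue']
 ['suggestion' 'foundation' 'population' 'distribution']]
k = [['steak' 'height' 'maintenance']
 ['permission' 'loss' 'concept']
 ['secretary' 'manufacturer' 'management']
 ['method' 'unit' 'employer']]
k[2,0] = 'secretary'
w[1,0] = 'suggestion'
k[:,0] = ['steak', 'permission', 'secretary', 'method']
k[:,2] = ['maintenance', 'concept', 'management', 'employer']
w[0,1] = 'secretary'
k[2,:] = ['secretary', 'manufacturer', 'management']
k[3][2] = 'employer'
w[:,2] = ['wealth', 'population']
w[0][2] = 'wealth'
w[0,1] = 'secretary'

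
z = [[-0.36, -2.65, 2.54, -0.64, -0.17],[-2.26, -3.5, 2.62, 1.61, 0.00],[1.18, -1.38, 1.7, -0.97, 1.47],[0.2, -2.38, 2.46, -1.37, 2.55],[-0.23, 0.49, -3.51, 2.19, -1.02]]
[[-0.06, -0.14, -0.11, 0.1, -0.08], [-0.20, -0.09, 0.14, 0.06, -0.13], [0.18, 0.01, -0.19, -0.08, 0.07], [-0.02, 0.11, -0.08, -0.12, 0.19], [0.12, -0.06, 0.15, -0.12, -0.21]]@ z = [[0.25, 0.52, -0.18, -0.39, 0.19], [0.48, 0.45, 0.1, -0.52, 0.53], [-0.34, -0.03, -0.28, 0.35, -0.59], [-0.4, 0.16, -0.86, 0.85, -0.61], [0.29, -0.13, 0.84, -0.61, 0.11]]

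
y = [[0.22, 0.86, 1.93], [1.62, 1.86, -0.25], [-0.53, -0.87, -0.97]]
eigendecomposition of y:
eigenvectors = [[-0.14, -0.77, -0.82],  [-0.95, 0.62, 0.50],  [0.29, -0.15, 0.28]]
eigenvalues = [2.17, -0.1, -0.96]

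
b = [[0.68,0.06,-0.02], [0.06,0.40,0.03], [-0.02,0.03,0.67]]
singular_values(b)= [0.7, 0.67, 0.38]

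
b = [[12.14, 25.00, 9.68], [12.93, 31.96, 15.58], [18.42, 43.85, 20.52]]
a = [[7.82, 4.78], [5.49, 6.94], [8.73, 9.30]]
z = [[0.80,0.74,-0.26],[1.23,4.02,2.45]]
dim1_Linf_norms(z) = [0.8, 4.02]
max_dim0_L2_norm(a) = 12.94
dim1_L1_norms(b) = [46.82, 60.47, 82.79]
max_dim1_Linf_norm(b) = 43.85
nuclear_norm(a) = 20.27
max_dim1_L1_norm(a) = 18.03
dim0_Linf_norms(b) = [18.42, 43.85, 20.52]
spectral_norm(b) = 70.52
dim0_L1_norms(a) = [22.04, 21.02]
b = a @ z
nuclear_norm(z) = 5.79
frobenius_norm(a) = 18.03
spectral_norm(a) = 17.87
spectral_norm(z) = 4.92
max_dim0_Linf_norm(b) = 43.85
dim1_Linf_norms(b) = [25.0, 31.96, 43.85]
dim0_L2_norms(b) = [25.57, 59.74, 27.52]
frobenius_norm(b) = 70.57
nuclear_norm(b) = 73.16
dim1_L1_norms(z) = [1.8, 7.7]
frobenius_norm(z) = 4.99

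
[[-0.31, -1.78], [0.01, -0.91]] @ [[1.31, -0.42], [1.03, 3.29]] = [[-2.24, -5.73], [-0.92, -3.0]]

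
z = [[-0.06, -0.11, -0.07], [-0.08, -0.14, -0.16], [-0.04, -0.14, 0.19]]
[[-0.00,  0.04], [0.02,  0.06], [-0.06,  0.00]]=z @ [[0.04, -0.26],[0.13, -0.12],[-0.23, -0.12]]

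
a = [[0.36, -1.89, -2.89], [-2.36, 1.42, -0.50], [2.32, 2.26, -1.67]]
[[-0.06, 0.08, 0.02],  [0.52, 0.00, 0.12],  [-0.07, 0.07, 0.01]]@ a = [[-0.16, 0.27, 0.1], [0.47, -0.71, -1.7], [-0.17, 0.25, 0.15]]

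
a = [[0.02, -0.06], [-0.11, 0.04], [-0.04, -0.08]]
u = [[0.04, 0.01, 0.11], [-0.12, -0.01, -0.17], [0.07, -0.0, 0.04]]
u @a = [[-0.00, -0.01], [0.01, 0.02], [-0.00, -0.01]]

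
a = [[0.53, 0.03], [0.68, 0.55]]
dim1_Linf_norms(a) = [0.53, 0.68]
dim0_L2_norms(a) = [0.86, 0.55]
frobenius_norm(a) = 1.02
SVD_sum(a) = [[0.41, 0.24], [0.75, 0.44]] + [[0.12, -0.21], [-0.07, 0.11]]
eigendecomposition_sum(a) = [[0.21, -0.04],[-0.94, 0.18]] + [[0.32, 0.07],  [1.62, 0.37]]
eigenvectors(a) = [[-0.22, -0.19], [0.98, -0.98]]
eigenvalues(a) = [0.4, 0.68]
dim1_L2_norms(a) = [0.53, 0.87]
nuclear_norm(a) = 1.26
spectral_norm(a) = 0.99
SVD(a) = [[-0.48, -0.88],[-0.88, 0.48]] @ diag([0.9853987008685662, 0.2751170665853757]) @ [[-0.86, -0.5], [-0.50, 0.86]]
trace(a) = 1.08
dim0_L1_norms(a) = [1.21, 0.58]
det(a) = 0.27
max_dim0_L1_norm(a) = 1.21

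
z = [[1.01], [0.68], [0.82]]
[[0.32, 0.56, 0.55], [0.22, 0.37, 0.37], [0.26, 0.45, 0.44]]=z @ [[0.32,  0.55,  0.54]]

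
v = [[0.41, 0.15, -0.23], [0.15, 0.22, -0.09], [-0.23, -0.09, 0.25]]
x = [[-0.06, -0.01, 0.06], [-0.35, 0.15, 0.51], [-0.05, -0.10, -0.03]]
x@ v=[[-0.04,-0.02,0.03], [-0.24,-0.07,0.19], [-0.03,-0.03,0.01]]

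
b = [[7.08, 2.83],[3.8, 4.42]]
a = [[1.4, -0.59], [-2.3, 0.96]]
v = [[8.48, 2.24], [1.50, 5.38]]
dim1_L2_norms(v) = [8.77, 5.59]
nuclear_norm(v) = 13.88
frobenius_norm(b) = 9.60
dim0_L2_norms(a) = [2.69, 1.13]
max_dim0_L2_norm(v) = 8.61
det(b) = 20.54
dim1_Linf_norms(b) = [7.08, 4.42]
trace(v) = 13.86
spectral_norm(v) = 9.37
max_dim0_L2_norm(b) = 8.04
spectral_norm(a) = 2.92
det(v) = 42.26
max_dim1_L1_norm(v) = 10.72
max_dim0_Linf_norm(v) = 8.48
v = a + b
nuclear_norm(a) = 2.92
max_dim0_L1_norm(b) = 10.88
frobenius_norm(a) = 2.92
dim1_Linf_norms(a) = [1.4, 2.3]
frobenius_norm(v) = 10.40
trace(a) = 2.36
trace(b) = 11.50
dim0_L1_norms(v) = [9.98, 7.62]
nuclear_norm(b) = 11.54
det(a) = -0.01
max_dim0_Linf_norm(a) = 2.3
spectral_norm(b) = 9.34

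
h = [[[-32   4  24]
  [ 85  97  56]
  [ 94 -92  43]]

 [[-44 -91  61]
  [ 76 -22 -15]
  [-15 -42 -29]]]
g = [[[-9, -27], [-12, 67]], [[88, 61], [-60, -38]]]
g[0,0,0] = -9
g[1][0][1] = 61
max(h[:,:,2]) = 61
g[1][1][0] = -60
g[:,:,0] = [[-9, -12], [88, -60]]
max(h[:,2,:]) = 94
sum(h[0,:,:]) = 279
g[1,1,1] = -38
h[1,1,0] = 76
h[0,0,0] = -32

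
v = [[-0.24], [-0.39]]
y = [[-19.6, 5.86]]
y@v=[[2.42]]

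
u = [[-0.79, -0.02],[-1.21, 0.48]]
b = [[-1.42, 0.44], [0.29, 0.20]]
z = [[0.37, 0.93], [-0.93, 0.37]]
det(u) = -0.40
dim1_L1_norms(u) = [0.81, 1.69]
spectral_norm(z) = 1.00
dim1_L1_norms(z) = [1.3, 1.3]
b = z @ u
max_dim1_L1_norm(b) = 1.86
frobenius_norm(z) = 1.42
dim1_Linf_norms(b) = [1.42, 0.29]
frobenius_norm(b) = 1.53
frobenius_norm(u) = 1.52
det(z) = 1.00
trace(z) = 0.74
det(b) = -0.41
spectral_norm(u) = 1.50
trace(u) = -0.31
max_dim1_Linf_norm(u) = 1.21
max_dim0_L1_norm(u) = 2.0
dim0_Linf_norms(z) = [0.93, 0.93]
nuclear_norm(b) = 1.78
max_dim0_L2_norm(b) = 1.45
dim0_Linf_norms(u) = [1.21, 0.48]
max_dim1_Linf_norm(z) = 0.93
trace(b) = -1.22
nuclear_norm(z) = 2.00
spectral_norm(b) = 1.50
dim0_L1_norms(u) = [2.0, 0.5]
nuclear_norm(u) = 1.77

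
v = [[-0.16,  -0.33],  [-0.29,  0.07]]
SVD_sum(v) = [[-0.24,-0.26], [-0.10,-0.11]] + [[0.08,-0.07], [-0.19,0.18]]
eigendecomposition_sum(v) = [[-0.25, -0.19], [-0.16, -0.12]] + [[0.09, -0.14],[-0.13, 0.19]]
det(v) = -0.11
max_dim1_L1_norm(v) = 0.49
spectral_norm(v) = 0.38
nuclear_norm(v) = 0.66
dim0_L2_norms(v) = [0.33, 0.34]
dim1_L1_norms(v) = [0.49, 0.36]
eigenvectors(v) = [[-0.84, 0.6], [-0.55, -0.80]]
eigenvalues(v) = [-0.38, 0.29]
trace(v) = -0.09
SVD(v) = [[-0.92, -0.39], [-0.39, 0.92]] @ diag([0.37988760135628935, 0.2813990233383282]) @ [[0.68, 0.73], [-0.73, 0.68]]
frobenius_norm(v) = 0.47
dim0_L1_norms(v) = [0.45, 0.4]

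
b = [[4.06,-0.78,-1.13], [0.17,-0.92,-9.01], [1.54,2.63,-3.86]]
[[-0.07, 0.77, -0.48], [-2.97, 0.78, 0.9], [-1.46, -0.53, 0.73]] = b@[[0.06, 0.11, -0.12], [-0.09, -0.34, 0.17], [0.34, -0.05, -0.12]]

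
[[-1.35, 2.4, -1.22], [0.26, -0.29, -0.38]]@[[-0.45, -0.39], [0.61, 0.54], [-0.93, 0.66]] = [[3.21, 1.02], [0.06, -0.51]]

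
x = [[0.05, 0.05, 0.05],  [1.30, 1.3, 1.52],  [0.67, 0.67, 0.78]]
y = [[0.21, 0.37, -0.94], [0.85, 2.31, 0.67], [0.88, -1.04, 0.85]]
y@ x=[[-0.14,  -0.14,  -0.16], [3.49,  3.49,  4.08], [-0.74,  -0.74,  -0.87]]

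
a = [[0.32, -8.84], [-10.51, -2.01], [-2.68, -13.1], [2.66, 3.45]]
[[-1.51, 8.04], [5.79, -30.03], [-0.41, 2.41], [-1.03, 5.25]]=a@[[-0.58, 3.01], [0.15, -0.8]]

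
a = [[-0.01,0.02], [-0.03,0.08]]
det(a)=-0.000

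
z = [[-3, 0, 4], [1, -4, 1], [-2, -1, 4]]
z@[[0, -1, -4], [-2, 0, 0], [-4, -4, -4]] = [[-16, -13, -4], [4, -5, -8], [-14, -14, -8]]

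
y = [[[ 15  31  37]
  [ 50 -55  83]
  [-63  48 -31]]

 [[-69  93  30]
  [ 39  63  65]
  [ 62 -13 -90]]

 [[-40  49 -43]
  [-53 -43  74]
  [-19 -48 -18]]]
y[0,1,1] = -55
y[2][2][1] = -48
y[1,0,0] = -69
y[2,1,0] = -53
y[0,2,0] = -63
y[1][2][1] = -13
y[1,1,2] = 65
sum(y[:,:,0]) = -78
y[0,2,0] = -63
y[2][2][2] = -18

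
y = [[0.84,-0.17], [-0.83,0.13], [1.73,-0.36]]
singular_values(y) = [2.14, 0.04]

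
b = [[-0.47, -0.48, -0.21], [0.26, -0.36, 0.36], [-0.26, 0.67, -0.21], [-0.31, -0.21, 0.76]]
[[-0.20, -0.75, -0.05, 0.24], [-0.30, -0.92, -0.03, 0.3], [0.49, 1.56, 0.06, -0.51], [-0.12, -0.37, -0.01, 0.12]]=b@[[-0.2, -0.49, -0.00, 0.16], [0.64, 2.10, 0.1, -0.68], [-0.06, -0.11, 0.01, 0.04]]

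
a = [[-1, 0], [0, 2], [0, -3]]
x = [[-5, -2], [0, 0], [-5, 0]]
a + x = [[-6, -2], [0, 2], [-5, -3]]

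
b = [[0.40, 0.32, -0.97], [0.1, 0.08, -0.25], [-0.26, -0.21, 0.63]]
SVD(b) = [[-0.82, -0.02, 0.57], [-0.21, -0.92, -0.34], [0.53, -0.4, 0.75]] @ diag([1.3382018520681753, 0.0037957667207692805, 0.001181218145823042]) @ [[-0.36, -0.29, 0.88], [0.58, 0.67, 0.46], [0.73, -0.68, 0.08]]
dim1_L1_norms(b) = [1.69, 0.43, 1.1]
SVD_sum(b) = [[0.40,0.32,-0.97], [0.1,0.08,-0.25], [-0.26,-0.21,0.63]] + [[-0.0,  -0.0,  -0.0], [-0.0,  -0.0,  -0.00], [-0.00,  -0.00,  -0.0]] + [[0.0, -0.0, 0.00], [-0.0, 0.00, -0.0], [0.00, -0.0, 0.00]]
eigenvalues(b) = [1.11, 0.0, -0.0]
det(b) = -0.00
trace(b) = 1.11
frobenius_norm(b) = 1.34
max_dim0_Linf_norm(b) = 0.97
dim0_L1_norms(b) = [0.76, 0.61, 1.85]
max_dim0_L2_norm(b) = 1.18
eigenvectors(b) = [[-0.82,-0.82,0.24], [-0.21,0.55,0.89], [0.53,-0.15,0.39]]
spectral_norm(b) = 1.34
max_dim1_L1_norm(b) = 1.69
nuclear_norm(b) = 1.34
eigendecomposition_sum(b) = [[0.40,0.32,-0.97], [0.1,0.08,-0.25], [-0.26,-0.21,0.63]] + [[0.0, -0.00, 0.00], [-0.0, 0.0, -0.00], [0.00, -0.0, 0.00]] + [[-0.00, -0.00, -0.00], [-0.0, -0.0, -0.0], [-0.00, -0.00, -0.0]]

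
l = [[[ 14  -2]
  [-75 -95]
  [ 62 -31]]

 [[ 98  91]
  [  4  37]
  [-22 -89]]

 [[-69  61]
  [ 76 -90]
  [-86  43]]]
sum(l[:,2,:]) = -123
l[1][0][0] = 98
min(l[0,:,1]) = -95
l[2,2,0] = -86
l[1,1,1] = 37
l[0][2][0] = 62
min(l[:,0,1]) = -2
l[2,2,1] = 43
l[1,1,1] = 37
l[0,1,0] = -75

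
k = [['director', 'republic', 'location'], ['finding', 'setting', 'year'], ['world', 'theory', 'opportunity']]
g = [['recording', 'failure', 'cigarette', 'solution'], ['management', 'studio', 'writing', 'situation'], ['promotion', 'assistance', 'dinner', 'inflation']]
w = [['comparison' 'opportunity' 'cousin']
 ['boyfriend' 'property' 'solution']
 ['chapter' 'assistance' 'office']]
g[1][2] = 'writing'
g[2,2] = 'dinner'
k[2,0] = 'world'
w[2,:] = ['chapter', 'assistance', 'office']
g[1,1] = 'studio'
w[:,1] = ['opportunity', 'property', 'assistance']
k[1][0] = 'finding'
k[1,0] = 'finding'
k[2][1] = 'theory'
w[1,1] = 'property'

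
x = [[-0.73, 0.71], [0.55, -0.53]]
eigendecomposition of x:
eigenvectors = [[-0.80, -0.70],[0.6, -0.72]]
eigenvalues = [-1.26, 0.0]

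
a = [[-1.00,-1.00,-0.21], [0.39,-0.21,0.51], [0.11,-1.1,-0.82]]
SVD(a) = [[-0.73, 0.65, -0.23], [0.11, -0.22, -0.97], [-0.68, -0.73, 0.08]] @ diag([1.7801547909312914, 0.908271897840874, 0.6332385647739005]) @ [[0.39, 0.81, 0.43], [-0.89, 0.22, 0.39], [-0.22, 0.54, -0.81]]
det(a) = -1.02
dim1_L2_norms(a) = [1.43, 0.68, 1.38]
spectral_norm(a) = 1.78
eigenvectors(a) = [[(0.77+0j), (0.46+0.25j), (0.46-0.25j)], [(0.04+0j), -0.10-0.53j, -0.10+0.53j], [-0.64+0.00j, 0.66+0.00j, 0.66-0.00j]]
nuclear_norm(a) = 3.32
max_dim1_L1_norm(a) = 2.21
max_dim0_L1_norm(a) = 2.31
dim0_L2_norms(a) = [1.08, 1.5, 0.99]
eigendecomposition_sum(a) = [[(-0.57-0j), -0.28-0.00j, (0.35-0j)], [(-0.03-0j), (-0.02-0j), (0.02-0j)], [0.48+0.00j, (0.23+0j), -0.29+0.00j]] + [[(-0.21+0.09j),-0.36-0.43j,-0.28+0.08j], [(0.21+0.11j),(-0.1+0.57j),0.25+0.17j], [-0.18+0.23j,-0.67-0.25j,(-0.26+0.26j)]] + [[-0.21-0.09j, (-0.36+0.43j), -0.28-0.08j], [0.21-0.11j, -0.10-0.57j, 0.25-0.17j], [-0.18-0.23j, -0.67+0.25j, -0.26-0.26j]]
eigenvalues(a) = [(-0.88+0j), (-0.58+0.91j), (-0.58-0.91j)]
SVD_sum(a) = [[-0.51,-1.05,-0.56], [0.08,0.16,0.09], [-0.47,-0.98,-0.52]] + [[-0.52, 0.13, 0.23], [0.18, -0.04, -0.08], [0.59, -0.15, -0.26]] + [[0.03, -0.08, 0.12], [0.14, -0.33, 0.5], [-0.01, 0.03, -0.04]]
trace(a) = -2.03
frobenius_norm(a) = 2.10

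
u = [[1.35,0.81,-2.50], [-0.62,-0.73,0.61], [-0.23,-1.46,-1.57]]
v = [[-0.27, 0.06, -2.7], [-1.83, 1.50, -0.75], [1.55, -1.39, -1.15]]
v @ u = [[0.22, 3.68, 4.95],[-3.23, -1.48, 6.67],[3.22, 3.95, -2.92]]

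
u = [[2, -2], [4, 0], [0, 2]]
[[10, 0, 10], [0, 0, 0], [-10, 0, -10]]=u@[[0, 0, 0], [-5, 0, -5]]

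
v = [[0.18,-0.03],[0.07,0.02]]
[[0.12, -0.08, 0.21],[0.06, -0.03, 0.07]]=v@ [[0.75, -0.45, 1.13], [0.51, -0.09, -0.36]]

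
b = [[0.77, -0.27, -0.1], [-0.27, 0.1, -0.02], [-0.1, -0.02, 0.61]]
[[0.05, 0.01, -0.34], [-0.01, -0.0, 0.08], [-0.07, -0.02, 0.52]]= b @ [[0.01, 0.0, -0.08],[-0.1, -0.02, 0.71],[-0.12, -0.03, 0.87]]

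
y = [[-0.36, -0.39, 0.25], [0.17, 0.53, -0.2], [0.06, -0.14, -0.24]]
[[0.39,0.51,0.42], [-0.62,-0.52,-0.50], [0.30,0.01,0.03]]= y@[[0.09,-0.41,-0.06], [-1.37,-0.74,-0.80], [-0.43,0.28,0.33]]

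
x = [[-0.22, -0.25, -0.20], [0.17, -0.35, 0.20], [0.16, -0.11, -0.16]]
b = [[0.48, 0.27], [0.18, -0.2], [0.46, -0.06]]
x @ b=[[-0.24, 0.00],[0.11, 0.10],[-0.02, 0.07]]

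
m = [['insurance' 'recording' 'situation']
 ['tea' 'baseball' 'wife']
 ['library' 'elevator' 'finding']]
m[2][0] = 'library'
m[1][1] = 'baseball'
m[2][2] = 'finding'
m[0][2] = 'situation'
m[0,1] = 'recording'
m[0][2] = 'situation'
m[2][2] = 'finding'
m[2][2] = 'finding'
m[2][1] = 'elevator'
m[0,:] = ['insurance', 'recording', 'situation']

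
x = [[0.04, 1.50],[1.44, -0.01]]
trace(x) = 0.03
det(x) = -2.16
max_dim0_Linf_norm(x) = 1.5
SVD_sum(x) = [[0.35, 1.42], [0.08, 0.32]] + [[-0.31, 0.08], [1.36, -0.33]]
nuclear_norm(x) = 2.94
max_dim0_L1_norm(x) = 1.51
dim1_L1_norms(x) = [1.54, 1.45]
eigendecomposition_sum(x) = [[0.76, 0.76], [0.73, 0.73]] + [[-0.72, 0.74], [0.71, -0.74]]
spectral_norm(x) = 1.50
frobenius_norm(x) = 2.08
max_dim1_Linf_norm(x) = 1.5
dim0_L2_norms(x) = [1.44, 1.5]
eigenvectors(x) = [[0.72, -0.71], [0.69, 0.71]]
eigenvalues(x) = [1.48, -1.45]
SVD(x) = [[-0.98, -0.22], [-0.22, 0.98]] @ diag([1.5037535893271696, 1.4366715500021756]) @ [[-0.24, -0.97], [0.97, -0.24]]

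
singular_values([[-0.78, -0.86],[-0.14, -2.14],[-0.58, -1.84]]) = [3.03, 0.68]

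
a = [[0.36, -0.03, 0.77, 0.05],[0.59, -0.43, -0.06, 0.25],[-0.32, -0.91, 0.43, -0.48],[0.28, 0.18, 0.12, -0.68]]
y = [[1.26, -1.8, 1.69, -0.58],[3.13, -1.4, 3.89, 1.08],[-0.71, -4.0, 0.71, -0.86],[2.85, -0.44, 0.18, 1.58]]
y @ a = [[-1.31, -0.91, 1.74, -0.8], [-0.64, -2.84, 4.30, -2.80], [-3.08, 0.94, -0.10, -0.79], [1.15, 0.22, 2.49, -1.13]]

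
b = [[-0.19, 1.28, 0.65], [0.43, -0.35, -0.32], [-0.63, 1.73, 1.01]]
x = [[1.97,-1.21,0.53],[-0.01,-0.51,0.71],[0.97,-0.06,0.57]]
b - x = [[-2.16, 2.49, 0.12],[0.44, 0.16, -1.03],[-1.6, 1.79, 0.44]]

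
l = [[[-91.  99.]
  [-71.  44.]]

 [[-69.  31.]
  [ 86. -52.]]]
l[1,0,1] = 31.0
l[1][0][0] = -69.0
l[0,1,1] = 44.0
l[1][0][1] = 31.0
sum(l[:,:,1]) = 122.0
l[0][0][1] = 99.0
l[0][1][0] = -71.0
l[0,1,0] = -71.0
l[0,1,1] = 44.0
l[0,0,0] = -91.0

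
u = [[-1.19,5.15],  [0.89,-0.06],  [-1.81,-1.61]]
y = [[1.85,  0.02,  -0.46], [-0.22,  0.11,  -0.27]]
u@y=[[-3.33, 0.54, -0.84], [1.66, 0.01, -0.39], [-2.99, -0.21, 1.27]]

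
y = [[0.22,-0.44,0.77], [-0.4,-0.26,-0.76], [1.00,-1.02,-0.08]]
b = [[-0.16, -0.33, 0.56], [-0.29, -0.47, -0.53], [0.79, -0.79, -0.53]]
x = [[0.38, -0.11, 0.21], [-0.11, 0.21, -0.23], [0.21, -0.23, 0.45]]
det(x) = 0.01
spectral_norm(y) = 1.53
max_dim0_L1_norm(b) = 1.62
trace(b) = -1.16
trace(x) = 1.04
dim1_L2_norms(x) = [0.45, 0.33, 0.55]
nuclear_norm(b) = 2.61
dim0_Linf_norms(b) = [0.79, 0.79, 0.56]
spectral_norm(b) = 1.31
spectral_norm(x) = 0.74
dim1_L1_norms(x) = [0.7, 0.55, 0.89]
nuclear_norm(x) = 1.04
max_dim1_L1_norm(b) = 2.11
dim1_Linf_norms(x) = [0.38, 0.23, 0.45]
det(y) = 0.70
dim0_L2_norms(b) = [0.86, 0.98, 0.94]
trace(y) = -0.12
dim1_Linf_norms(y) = [0.77, 0.76, 1.02]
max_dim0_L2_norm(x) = 0.55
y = x + b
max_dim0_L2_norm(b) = 0.98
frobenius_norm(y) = 1.92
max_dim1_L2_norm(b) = 1.24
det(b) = 0.55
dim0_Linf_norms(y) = [1.0, 1.02, 0.77]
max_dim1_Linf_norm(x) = 0.45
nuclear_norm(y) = 3.03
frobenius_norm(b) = 1.60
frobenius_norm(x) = 0.78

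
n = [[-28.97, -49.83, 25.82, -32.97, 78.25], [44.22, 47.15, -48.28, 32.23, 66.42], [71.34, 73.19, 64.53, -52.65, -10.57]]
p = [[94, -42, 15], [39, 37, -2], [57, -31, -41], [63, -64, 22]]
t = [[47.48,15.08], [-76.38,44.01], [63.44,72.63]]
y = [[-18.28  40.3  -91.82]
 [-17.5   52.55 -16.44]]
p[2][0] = 57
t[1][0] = -76.38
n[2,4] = -10.57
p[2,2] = -41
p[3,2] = 22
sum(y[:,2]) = -108.25999999999999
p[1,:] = [39, 37, -2]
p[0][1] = -42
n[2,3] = -52.65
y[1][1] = 52.55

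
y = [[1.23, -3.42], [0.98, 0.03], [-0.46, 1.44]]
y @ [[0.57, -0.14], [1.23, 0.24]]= [[-3.51, -0.99],[0.6, -0.13],[1.51, 0.41]]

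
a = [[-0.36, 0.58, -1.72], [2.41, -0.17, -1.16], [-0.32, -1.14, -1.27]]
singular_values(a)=[2.8, 2.06, 1.25]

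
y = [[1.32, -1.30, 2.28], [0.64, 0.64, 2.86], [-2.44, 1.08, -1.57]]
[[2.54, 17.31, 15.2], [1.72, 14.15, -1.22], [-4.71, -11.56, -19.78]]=y @ [[1.96,-0.67,5.29], [0.23,-3.63,-6.57], [0.11,5.91,-0.14]]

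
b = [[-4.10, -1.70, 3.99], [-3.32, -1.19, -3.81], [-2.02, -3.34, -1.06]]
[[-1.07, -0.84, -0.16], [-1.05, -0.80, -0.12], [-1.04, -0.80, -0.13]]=b @ [[0.22,0.17,0.03], [0.17,0.13,0.02], [0.03,0.02,0.00]]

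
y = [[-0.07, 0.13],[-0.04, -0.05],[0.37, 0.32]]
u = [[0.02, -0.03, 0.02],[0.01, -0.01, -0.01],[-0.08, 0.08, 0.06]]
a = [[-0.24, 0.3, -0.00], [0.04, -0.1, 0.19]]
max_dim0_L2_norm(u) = 0.09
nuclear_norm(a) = 0.59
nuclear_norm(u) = 0.17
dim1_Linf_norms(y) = [0.13, 0.05, 0.37]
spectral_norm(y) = 0.49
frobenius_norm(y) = 0.51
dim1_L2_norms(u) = [0.04, 0.02, 0.13]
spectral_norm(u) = 0.13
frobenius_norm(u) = 0.14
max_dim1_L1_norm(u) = 0.22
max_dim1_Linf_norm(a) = 0.3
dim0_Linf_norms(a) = [0.24, 0.3, 0.19]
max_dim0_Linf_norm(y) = 0.37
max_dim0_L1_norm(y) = 0.5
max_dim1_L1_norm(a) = 0.54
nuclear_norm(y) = 0.64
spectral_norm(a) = 0.40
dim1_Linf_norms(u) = [0.03, 0.01, 0.08]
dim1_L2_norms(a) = [0.38, 0.22]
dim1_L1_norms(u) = [0.07, 0.03, 0.22]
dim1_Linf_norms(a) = [0.3, 0.19]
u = y @ a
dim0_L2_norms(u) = [0.08, 0.09, 0.06]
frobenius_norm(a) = 0.44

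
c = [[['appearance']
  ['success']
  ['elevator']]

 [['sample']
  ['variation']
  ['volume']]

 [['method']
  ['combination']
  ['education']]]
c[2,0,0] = 'method'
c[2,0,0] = 'method'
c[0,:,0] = ['appearance', 'success', 'elevator']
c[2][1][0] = 'combination'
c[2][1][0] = 'combination'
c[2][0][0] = 'method'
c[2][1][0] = 'combination'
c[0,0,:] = ['appearance']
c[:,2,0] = ['elevator', 'volume', 'education']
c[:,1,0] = ['success', 'variation', 'combination']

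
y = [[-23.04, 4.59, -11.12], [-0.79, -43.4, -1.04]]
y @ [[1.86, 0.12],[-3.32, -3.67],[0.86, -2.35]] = [[-67.66, 6.52], [141.72, 161.63]]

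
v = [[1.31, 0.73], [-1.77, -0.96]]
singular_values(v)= [2.51, 0.01]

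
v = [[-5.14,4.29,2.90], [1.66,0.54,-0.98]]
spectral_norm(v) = 7.41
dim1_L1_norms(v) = [12.33, 3.18]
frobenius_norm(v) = 7.57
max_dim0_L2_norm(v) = 5.4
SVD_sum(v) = [[-5.27,  4.06,  2.98], [0.94,  -0.72,  -0.53]] + [[0.13, 0.23, -0.08],[0.72, 1.26, -0.45]]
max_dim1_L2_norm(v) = 7.3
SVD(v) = [[-0.98, 0.18], [0.18, 0.98]] @ diag([7.405907627379929, 1.5472014137518726]) @ [[0.72, -0.56, -0.41], [0.47, 0.83, -0.29]]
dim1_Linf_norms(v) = [5.14, 1.66]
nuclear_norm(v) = 8.95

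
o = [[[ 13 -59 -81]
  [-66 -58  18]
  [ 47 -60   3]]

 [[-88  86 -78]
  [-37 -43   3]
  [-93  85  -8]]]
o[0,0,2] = -81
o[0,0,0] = 13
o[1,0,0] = -88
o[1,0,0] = -88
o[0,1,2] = 18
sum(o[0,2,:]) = -10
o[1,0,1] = 86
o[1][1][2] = 3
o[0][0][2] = -81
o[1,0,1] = 86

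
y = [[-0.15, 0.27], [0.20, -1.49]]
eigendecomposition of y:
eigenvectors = [[0.99, -0.19],[0.14, 0.98]]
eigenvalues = [-0.11, -1.53]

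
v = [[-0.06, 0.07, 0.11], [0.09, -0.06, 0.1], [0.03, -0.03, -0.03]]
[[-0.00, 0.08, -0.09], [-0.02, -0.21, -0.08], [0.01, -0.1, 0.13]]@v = [[0.00,-0.0,0.01], [-0.02,0.01,-0.02], [-0.01,0.00,-0.01]]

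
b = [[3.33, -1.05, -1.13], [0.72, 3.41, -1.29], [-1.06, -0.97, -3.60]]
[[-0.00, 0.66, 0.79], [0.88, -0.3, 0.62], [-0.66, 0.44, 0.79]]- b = [[-3.33, 1.71, 1.92], [0.16, -3.71, 1.91], [0.4, 1.41, 4.39]]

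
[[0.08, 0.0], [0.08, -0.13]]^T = [[0.08,0.08], [0.0,-0.13]]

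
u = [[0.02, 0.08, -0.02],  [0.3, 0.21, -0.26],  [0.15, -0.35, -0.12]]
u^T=[[0.02, 0.3, 0.15], [0.08, 0.21, -0.35], [-0.02, -0.26, -0.12]]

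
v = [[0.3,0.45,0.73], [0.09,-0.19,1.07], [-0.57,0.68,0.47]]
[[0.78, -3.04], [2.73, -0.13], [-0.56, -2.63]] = v @ [[0.36, -1.42],[-2.02, -4.51],[2.16, -0.80]]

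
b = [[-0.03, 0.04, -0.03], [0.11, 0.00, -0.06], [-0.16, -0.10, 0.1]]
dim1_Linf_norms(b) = [0.04, 0.11, 0.16]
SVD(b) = [[0.02, -0.75, 0.66],[0.48, 0.58, 0.65],[-0.88, 0.30, 0.38]] @ diag([0.24210137122781195, 0.07376020833263075, 0.02542356616094786]) @ [[0.80,0.37,-0.48],[0.52,-0.82,0.24],[-0.31,-0.44,-0.84]]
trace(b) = 0.07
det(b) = 0.00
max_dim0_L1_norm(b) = 0.3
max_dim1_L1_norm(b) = 0.36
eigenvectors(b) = [[-0.20, -0.65, 0.26],[-0.41, 0.74, 0.58],[0.89, -0.16, 0.77]]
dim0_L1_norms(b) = [0.3, 0.14, 0.19]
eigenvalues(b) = [0.18, -0.08, -0.03]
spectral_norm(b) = 0.24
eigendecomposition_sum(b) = [[0.03, 0.02, -0.03], [0.06, 0.04, -0.05], [-0.13, -0.09, 0.11]] + [[-0.05,0.03,-0.0], [0.06,-0.03,0.00], [-0.01,0.01,-0.00]] + [[-0.01, -0.01, -0.00], [-0.01, -0.01, -0.01], [-0.02, -0.02, -0.01]]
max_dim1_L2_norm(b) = 0.21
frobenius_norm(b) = 0.25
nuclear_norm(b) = 0.34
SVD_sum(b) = [[0.0, 0.00, -0.00], [0.09, 0.04, -0.06], [-0.17, -0.08, 0.10]] + [[-0.03,0.05,-0.01],[0.02,-0.04,0.01],[0.01,-0.02,0.01]] + [[-0.01, -0.01, -0.01], [-0.01, -0.01, -0.01], [-0.00, -0.0, -0.01]]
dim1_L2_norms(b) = [0.06, 0.13, 0.21]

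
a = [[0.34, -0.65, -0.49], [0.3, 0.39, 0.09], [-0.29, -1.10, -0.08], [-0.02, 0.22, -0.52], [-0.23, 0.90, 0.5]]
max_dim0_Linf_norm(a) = 1.1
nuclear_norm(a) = 2.95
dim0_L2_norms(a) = [0.59, 1.63, 0.88]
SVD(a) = [[-0.46,0.47,-0.28], [0.23,0.27,-0.51], [-0.62,-0.54,0.20], [0.02,0.56,0.77], [0.6,-0.31,0.16]] @ diag([1.710578442385024, 0.7999861204523712, 0.4415241777425018]) @ [[-0.03, 0.94, 0.34], [0.57, 0.30, -0.76], [-0.82, 0.17, -0.55]]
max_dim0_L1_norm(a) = 3.26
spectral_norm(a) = 1.71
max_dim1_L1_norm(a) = 1.63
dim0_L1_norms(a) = [1.18, 3.26, 1.68]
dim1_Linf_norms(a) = [0.65, 0.39, 1.1, 0.52, 0.9]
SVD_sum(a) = [[0.02, -0.74, -0.27], [-0.01, 0.37, 0.13], [0.03, -0.99, -0.36], [-0.00, 0.03, 0.01], [-0.03, 0.96, 0.35]] + [[0.22,  0.11,  -0.29], [0.12,  0.06,  -0.17], [-0.25,  -0.13,  0.33], [0.26,  0.13,  -0.35], [-0.14,  -0.07,  0.19]] + [[0.10, -0.02, 0.07],[0.19, -0.04, 0.12],[-0.07, 0.02, -0.05],[-0.28, 0.06, -0.18],[-0.06, 0.01, -0.04]]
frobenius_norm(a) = 1.94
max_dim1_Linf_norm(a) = 1.1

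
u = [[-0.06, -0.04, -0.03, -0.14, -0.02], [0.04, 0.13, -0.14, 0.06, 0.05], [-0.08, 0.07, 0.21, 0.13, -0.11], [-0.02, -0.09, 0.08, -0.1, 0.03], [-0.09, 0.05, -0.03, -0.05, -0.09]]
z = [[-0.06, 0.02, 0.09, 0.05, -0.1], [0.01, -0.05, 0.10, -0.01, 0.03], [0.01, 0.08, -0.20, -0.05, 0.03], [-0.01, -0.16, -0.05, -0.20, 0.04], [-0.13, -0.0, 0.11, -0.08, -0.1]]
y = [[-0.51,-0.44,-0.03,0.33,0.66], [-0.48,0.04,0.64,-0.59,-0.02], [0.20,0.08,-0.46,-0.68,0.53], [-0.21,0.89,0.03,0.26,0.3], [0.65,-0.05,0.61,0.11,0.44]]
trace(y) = -0.23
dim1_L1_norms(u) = [0.29, 0.42, 0.6, 0.32, 0.31]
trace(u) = 0.09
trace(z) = -0.61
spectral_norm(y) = 1.00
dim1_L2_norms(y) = [1.0, 1.0, 1.0, 1.0, 1.0]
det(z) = -0.00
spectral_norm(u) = 0.31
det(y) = 0.99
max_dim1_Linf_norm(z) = 0.2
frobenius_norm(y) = 2.23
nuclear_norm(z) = 0.81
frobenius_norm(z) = 0.45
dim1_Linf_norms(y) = [0.66, 0.64, 0.68, 0.89, 0.65]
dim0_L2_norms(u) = [0.14, 0.18, 0.27, 0.23, 0.15]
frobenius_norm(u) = 0.45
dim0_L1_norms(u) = [0.29, 0.38, 0.49, 0.48, 0.3]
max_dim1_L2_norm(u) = 0.29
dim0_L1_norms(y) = [2.05, 1.5, 1.77, 1.97, 1.95]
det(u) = 0.00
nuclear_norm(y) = 4.99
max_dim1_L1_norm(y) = 1.97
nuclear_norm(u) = 0.81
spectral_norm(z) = 0.31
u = y @ z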